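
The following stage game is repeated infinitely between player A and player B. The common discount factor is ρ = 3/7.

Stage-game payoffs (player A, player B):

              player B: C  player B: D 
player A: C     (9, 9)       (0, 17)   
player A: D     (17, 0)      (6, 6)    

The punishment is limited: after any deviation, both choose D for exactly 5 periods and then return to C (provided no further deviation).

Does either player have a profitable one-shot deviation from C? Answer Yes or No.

Yes

IC: ρ+…+ρ^5 ≥ (17−9)/(9−6) = 8/3.
At ρ = 3/7: partial sum = 0.7392 < 2.6667. Cooperation not sustainable.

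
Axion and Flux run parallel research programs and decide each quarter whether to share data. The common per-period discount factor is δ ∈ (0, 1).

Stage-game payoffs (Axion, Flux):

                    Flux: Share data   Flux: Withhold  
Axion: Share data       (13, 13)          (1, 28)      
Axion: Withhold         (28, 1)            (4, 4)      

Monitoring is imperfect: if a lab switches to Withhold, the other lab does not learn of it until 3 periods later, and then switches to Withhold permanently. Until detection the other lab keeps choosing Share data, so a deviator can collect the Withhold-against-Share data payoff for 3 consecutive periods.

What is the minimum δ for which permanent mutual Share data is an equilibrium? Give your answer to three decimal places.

0.855

The best deviation is to choose Withhold for all 3 undetected periods, earning 28 each, then 4 forever once detected.
Deviation value: 28(1−δ^3)/(1−δ) + 4δ^3/(1−δ); cooperation value: 13/(1−δ).
IC: 13 ≥ 28(1−δ^3) + 4δ^3 = 28 − 24δ^3.
So δ^3 ≥ 15/24 = 5/8, giving δ ≥ (5/8)^(1/3) ≈ 0.855.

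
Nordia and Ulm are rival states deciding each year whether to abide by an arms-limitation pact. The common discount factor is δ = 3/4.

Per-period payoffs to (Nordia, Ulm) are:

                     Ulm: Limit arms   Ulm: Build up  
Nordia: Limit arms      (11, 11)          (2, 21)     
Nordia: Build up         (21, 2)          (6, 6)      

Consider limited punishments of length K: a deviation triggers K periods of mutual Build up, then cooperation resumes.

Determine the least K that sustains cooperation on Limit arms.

4

Need Σ_{k=1}^{K} δ^k ≥ (21−11)/(11−6) = 2.0000 at δ = 3/4.
At K = 3 the sum is 1.7344 < 2.0000; at K = 4 it is 2.0508 ≥ 2.0000.
So the minimum punishment length is K = 4.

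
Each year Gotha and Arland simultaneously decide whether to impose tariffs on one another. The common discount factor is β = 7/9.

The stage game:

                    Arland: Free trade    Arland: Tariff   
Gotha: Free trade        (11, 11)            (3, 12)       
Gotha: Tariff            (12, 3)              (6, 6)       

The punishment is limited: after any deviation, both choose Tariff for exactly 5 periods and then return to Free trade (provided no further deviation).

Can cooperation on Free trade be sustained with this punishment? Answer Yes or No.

IC: β+…+β^5 ≥ (12−11)/(11−6) = 1/5.
At β = 7/9: partial sum = 2.5038 ≥ 0.2000. Cooperation sustainable.

Yes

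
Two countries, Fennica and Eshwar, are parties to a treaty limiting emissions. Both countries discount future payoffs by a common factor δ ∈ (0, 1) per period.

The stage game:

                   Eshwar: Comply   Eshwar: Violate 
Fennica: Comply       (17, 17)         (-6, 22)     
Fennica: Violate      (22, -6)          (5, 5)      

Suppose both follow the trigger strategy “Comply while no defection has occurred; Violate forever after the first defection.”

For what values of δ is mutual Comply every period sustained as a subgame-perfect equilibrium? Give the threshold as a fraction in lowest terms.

17/(1−δ) ≥ 22 + 5δ/(1−δ)
17 ≥ 22 − 17δ
δ ≥ 5/17.

5/17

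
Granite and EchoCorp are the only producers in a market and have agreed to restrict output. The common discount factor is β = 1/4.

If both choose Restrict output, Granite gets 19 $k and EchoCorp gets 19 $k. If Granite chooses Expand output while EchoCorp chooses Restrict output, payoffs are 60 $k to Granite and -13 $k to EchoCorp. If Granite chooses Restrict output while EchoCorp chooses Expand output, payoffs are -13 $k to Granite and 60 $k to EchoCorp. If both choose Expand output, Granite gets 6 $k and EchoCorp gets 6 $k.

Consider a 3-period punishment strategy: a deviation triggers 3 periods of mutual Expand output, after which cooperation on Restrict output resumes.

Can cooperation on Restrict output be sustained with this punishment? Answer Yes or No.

A one-shot deviation gives 60 now, then 6 for 3 periods, then back to 19.
Gain from deviating: (60−19) today; loss: (19−6) in each of the next 3 periods.
No-deviation condition: (19−6)(β+…+β^3) ≥ 60−19, i.e. β+…+β^3 ≥ 41/13.
At β = 1/4: β+…+β^3 = 0.3281 < 3.1538.
So cooperation is not sustainable.

No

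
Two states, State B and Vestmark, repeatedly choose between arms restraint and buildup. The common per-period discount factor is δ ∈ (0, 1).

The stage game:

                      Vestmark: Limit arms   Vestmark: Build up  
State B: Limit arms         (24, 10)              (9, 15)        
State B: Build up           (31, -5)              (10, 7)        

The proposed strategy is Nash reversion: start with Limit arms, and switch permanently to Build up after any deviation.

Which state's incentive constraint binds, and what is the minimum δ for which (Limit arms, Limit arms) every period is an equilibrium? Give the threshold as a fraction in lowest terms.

State B: cooperation gives 24 each period; deviation gives 31 once then 10 forever.
  24/(1−δ) ≥ 31 + 10δ/(1−δ) ⇒ δ ≥ 7/21 = 1/3.
Vestmark: cooperation gives 10 each period; deviation gives 15 once then 7 forever.
  δ ≥ 5/8.
Both must hold, so the binding constraint is Vestmark's: δ ≥ 5/8.

Vestmark; δ ≥ 5/8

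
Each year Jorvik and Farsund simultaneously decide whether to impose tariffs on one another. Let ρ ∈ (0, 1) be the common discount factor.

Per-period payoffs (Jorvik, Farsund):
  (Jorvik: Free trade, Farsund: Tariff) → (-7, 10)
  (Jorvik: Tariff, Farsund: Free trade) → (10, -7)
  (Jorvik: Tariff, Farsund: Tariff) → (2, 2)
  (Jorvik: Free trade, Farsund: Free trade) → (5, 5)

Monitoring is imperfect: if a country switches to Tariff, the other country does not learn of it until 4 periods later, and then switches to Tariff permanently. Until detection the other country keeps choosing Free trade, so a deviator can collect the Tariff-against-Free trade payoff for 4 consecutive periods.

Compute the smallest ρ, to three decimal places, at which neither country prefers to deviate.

0.889

A deviator earns 10 for 4 periods, then 2 forever; cooperating earns 5 forever. Multiplying the IC by (1−ρ):
5 ≥ 10(1−ρ^4) + 2ρ^4, so 8·ρ^4 ≥ 5 and ρ^4 ≥ 5/8.
ρ ≥ (5/8)^(1/4) ≈ 0.889.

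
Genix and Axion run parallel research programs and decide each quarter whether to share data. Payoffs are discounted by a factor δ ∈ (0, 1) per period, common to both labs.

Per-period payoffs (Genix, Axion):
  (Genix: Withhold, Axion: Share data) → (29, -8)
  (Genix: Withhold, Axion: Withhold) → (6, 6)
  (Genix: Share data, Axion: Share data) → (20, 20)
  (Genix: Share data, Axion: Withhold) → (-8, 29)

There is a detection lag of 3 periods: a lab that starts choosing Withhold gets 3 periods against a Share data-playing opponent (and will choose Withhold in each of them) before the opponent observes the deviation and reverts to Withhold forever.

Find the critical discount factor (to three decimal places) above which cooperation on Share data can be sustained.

0.731

Deviating for the 3 undetected periods gains 29−20 = 9 per period over cooperation, then loses 20−6 = 14 per period forever once punishment starts.
Gain: 9(1 + δ + … + δ^2); loss: 14·δ^3/(1−δ).
No profitable deviation ⇔ 9(1−δ^3) ≤ 14·δ^3, i.e. δ^3 ≥ 9/(9+14) = 9/23.
Hence δ ≥ (9/23)^(1/3) ≈ 0.731.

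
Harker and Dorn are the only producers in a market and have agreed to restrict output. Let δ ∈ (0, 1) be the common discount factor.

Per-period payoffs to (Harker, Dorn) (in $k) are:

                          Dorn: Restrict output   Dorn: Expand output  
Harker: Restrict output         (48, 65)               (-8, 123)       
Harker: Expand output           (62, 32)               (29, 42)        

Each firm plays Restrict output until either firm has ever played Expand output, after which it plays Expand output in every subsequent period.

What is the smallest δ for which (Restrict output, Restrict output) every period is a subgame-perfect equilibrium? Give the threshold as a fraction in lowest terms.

Harker: cooperation gives 48 each period; deviation gives 62 once then 29 forever.
  48/(1−δ) ≥ 62 + 29δ/(1−δ) ⇒ δ ≥ 14/33.
Dorn: cooperation gives 65 each period; deviation gives 123 once then 42 forever.
  δ ≥ 58/81.
Both must hold, so the binding constraint is Dorn's: δ ≥ 58/81.

58/81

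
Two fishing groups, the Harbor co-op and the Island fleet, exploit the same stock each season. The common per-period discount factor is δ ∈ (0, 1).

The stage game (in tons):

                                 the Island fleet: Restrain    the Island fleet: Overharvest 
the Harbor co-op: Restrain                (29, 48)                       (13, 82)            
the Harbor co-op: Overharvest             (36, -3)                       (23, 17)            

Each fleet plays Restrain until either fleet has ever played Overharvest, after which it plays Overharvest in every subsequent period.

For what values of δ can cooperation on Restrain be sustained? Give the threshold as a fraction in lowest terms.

7/13

the Harbor co-op's threshold: (36−29)/(36−23) = 7/13.
the Island fleet's threshold: (82−48)/(82−17) = 34/65.
7/13 > 34/65, so the Harbor co-op binds and δ* = 7/13.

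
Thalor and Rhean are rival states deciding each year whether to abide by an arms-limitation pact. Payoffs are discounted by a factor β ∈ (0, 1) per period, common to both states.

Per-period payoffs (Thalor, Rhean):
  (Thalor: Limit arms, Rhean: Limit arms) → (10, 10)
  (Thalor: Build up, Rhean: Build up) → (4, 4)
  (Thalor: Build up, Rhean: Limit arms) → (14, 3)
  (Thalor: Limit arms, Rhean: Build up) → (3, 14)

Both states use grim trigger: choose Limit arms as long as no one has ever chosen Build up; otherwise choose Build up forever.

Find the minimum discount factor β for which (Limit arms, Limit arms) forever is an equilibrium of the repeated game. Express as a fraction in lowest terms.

Cooperation forever yields 10 each period: 10/(1−β).
Deviating yields 14 once, then 4 forever: 14 + 4β/(1−β).
No profitable deviation requires 10/(1−β) ≥ 14 + 4β/(1−β).
Multiplying by (1−β): 10 ≥ 14(1−β) + 4β = 14 − 10β.
So 10β ≥ 4, i.e. β ≥ 4/10 = 2/5.

2/5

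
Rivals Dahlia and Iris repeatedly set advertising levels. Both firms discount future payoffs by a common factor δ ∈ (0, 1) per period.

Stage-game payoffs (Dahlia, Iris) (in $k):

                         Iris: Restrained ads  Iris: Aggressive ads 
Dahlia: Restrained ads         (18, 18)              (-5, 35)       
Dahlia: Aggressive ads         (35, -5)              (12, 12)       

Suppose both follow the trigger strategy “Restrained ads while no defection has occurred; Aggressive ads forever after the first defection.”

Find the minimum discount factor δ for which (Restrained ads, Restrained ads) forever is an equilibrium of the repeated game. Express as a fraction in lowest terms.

Cooperation forever yields 18 each period: 18/(1−δ).
Deviating yields 35 once, then 12 forever: 35 + 12δ/(1−δ).
No profitable deviation requires 18/(1−δ) ≥ 35 + 12δ/(1−δ).
Multiplying by (1−δ): 18 ≥ 35(1−δ) + 12δ = 35 − 23δ.
So 23δ ≥ 17, i.e. δ ≥ 17/23.

17/23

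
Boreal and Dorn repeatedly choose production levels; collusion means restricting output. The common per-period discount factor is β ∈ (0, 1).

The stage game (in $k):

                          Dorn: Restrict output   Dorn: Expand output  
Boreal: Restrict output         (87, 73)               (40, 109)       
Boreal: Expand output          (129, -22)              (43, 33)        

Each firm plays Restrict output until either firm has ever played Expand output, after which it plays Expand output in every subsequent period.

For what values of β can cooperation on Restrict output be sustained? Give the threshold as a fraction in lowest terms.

21/43

Boreal: cooperation gives 87 each period; deviation gives 129 once then 43 forever.
  87/(1−β) ≥ 129 + 43β/(1−β) ⇒ β ≥ 42/86 = 21/43.
Dorn: cooperation gives 73 each period; deviation gives 109 once then 33 forever.
  β ≥ 36/76 = 9/19.
Both must hold, so the binding constraint is Boreal's: β ≥ 21/43.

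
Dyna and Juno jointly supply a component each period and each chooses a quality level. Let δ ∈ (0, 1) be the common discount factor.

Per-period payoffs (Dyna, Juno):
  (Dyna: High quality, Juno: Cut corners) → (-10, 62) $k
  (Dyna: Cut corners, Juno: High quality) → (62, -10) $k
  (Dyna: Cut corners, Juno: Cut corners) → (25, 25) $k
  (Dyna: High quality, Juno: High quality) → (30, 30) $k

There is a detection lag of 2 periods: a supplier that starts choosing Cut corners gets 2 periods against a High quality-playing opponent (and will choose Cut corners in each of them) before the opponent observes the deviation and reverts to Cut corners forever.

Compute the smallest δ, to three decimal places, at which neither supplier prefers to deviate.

The best deviation is to choose Cut corners for all 2 undetected periods, earning 62 each, then 25 forever once detected.
Deviation value: 62(1−δ^2)/(1−δ) + 25δ^2/(1−δ); cooperation value: 30/(1−δ).
IC: 30 ≥ 62(1−δ^2) + 25δ^2 = 62 − 37δ^2.
So δ^2 ≥ 32/37, giving δ ≥ (32/37)^(1/2) ≈ 0.930.

0.930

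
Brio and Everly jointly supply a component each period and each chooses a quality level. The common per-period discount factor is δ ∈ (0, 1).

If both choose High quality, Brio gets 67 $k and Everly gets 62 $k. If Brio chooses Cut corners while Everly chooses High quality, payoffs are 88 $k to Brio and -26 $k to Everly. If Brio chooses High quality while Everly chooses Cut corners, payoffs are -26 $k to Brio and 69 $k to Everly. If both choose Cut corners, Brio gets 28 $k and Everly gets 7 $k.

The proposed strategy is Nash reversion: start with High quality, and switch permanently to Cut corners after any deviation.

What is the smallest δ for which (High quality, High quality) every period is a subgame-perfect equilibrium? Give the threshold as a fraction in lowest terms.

Brio: cooperation gives 67 each period; deviation gives 88 once then 28 forever.
  67/(1−δ) ≥ 88 + 28δ/(1−δ) ⇒ δ ≥ 21/60 = 7/20.
Everly: cooperation gives 62 each period; deviation gives 69 once then 7 forever.
  δ ≥ 7/62.
Both must hold, so the binding constraint is Brio's: δ ≥ 7/20.

7/20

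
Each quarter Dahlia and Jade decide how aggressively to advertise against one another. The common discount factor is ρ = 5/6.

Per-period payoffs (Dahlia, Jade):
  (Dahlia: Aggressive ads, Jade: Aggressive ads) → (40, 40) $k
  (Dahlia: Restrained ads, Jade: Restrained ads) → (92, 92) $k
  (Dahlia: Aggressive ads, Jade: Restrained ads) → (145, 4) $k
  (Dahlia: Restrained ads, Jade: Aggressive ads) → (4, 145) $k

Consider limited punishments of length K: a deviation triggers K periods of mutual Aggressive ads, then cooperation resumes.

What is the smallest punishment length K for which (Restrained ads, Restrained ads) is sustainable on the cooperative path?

2

Need Σ_{k=1}^{K} ρ^k ≥ (145−92)/(92−40) = 1.0192 at ρ = 5/6.
At K = 1 the sum is 0.8333 < 1.0192; at K = 2 it is 1.5278 ≥ 1.0192.
So the minimum punishment length is K = 2.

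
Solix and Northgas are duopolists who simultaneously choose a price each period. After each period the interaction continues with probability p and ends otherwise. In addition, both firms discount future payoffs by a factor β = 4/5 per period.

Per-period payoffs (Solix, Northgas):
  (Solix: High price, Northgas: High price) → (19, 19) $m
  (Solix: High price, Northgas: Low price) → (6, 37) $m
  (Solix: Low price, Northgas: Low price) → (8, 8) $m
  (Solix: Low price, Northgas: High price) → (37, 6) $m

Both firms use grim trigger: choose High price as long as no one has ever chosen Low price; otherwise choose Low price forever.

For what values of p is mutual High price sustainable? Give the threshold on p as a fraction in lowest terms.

45/58

Expected continuation weight on next period's payoff is β·p = 4/5·p, which plays the role of the discount factor.
Cooperation requires 4/5·p ≥ (37−19)/(37−8) = 18/29, hence p ≥ 45/58.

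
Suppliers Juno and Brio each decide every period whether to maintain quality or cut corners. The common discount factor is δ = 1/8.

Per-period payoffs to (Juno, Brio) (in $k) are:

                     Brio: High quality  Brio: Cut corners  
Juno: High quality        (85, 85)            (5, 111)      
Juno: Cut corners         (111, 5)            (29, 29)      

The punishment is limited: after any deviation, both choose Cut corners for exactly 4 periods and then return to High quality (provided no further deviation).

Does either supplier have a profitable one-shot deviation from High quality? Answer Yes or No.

Comparing payoff streams over the 5 periods until play realigns: cooperate → 85(1+δ+…+δ^4); deviate → 111 + 29(δ+…+δ^4).
Cooperation is sustained iff (85−29)(δ+…+δ^4) ≥ 111−85.
δ+…+δ^4 = 1/8·(1−(1/8)^4)/(1−1/8) = 0.1428, and (111−85)/(85−29) = 0.4643.
0.1428 < 0.4643, so cooperation is not sustainable.

Yes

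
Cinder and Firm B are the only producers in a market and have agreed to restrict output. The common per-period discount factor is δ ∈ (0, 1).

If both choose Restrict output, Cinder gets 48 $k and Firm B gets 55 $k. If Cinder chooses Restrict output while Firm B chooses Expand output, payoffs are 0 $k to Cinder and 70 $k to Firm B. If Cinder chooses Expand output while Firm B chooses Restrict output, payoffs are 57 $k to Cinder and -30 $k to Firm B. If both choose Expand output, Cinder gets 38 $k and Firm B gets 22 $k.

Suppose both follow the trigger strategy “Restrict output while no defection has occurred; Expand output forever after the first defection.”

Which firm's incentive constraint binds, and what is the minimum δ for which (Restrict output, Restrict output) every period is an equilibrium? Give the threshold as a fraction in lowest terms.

Cinder; δ ≥ 9/19

Cinder's threshold: (57−48)/(57−38) = 9/19.
Firm B's threshold: (70−55)/(70−22) = 5/16.
9/19 > 5/16, so Cinder binds and δ* = 9/19.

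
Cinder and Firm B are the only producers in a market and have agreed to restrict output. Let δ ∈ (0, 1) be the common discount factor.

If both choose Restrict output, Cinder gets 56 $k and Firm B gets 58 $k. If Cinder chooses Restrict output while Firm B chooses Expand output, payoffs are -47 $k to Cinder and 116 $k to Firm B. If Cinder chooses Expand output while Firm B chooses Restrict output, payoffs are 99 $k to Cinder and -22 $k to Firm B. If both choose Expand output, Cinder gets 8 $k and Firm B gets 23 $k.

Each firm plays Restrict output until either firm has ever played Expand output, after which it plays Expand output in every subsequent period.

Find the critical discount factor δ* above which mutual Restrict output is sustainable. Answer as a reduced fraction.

Cinder's threshold: (99−56)/(99−8) = 43/91.
Firm B's threshold: (116−58)/(116−23) = 58/93.
43/91 < 58/93, so Firm B binds and δ* = 58/93.

58/93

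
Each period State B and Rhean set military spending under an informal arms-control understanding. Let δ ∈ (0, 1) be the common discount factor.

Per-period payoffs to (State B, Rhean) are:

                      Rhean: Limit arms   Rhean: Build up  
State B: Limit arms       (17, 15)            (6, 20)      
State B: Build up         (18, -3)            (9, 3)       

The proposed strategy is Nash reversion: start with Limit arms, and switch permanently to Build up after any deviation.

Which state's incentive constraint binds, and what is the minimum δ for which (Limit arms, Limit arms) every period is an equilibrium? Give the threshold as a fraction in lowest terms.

Rhean; δ ≥ 5/17

For State B: deviation gain 18−17 = 1, per-period punishment loss 17−9 = 8. IC gives δ ≥ 1/9.
For Rhean: gain 5, loss 12 per period, so δ ≥ 5/17.
The tighter constraint is Rhean's, so cooperation needs δ ≥ 5/17.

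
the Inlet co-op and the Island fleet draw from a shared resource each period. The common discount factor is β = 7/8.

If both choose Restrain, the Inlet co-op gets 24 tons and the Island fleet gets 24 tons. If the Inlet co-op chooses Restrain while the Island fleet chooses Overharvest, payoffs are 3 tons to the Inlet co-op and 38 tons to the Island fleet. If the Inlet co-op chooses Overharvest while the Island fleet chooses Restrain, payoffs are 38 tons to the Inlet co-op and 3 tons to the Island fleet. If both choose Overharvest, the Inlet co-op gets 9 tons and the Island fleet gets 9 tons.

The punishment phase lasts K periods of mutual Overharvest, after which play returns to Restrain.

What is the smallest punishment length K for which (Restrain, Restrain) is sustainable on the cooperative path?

IC: β(1−β^K)/(1−β) ≥ (38−24)/(24−9) = 14/15.
With β = 7/8: need 1 − β^K ≥ 14/15·(1−7/8)/(7/8), i.e. β^K ≤ 0.8667.
Since (7/8)^1 = 0.8750 and (7/8)^2 = 0.7656, the smallest such K is 2.

2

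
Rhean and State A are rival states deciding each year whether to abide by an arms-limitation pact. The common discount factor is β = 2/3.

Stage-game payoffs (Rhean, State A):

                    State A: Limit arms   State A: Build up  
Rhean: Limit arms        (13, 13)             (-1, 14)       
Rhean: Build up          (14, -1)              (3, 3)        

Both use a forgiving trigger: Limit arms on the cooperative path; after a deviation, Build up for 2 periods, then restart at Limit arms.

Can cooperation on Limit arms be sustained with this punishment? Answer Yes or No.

Comparing payoff streams over the 3 periods until play realigns: cooperate → 13(1+β+…+β^2); deviate → 14 + 3(β+…+β^2).
Cooperation is sustained iff (13−3)(β+…+β^2) ≥ 14−13.
β+…+β^2 = 2/3·(1−(2/3)^2)/(1−2/3) = 1.1111, and (14−13)/(13−3) = 0.1000.
1.1111 ≥ 0.1000, so cooperation is sustainable.

Yes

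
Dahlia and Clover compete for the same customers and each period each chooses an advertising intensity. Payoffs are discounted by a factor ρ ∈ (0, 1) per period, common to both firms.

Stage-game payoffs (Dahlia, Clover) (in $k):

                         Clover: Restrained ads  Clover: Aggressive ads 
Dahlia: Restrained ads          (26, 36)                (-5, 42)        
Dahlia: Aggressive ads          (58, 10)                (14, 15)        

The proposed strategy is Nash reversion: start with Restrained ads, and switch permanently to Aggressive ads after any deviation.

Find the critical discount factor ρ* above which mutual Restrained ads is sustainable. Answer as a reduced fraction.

8/11

Dahlia: cooperation gives 26 each period; deviation gives 58 once then 14 forever.
  26/(1−ρ) ≥ 58 + 14ρ/(1−ρ) ⇒ ρ ≥ 32/44 = 8/11.
Clover: cooperation gives 36 each period; deviation gives 42 once then 15 forever.
  ρ ≥ 6/27 = 2/9.
Both must hold, so the binding constraint is Dahlia's: ρ ≥ 8/11.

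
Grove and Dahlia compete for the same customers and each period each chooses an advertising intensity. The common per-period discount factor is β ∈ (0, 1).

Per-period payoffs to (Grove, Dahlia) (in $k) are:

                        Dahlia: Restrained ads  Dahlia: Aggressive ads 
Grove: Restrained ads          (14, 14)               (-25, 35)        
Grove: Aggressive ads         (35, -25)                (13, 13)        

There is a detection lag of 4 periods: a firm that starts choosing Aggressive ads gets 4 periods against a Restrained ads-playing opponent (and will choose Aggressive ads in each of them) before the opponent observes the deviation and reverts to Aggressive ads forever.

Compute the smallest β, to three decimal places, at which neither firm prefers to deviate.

Deviating for the 4 undetected periods gains 35−14 = 21 per period over cooperation, then loses 14−13 = 1 per period forever once punishment starts.
Gain: 21(1 + β + … + β^3); loss: 1·β^4/(1−β).
No profitable deviation ⇔ 21(1−β^4) ≤ 1·β^4, i.e. β^4 ≥ 21/(21+1) = 21/22.
Hence β ≥ (21/22)^(1/4) ≈ 0.988.

0.988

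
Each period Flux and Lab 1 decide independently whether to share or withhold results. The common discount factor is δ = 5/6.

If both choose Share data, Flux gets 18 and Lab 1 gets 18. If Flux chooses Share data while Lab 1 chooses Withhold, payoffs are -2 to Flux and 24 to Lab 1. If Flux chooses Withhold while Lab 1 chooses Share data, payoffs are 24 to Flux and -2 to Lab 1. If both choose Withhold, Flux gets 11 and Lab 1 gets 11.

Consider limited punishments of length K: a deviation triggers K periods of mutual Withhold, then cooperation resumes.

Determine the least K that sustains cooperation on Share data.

2

Need Σ_{k=1}^{K} δ^k ≥ (24−18)/(18−11) = 0.8571 at δ = 5/6.
At K = 1 the sum is 0.8333 < 0.8571; at K = 2 it is 1.5278 ≥ 0.8571.
So the minimum punishment length is K = 2.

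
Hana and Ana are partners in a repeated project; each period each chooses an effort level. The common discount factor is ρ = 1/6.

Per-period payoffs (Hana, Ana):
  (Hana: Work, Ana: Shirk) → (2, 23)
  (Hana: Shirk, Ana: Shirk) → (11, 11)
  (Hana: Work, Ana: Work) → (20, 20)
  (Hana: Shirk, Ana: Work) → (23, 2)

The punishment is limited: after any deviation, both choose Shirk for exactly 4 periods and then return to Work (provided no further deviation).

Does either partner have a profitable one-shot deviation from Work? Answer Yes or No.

IC: ρ+…+ρ^4 ≥ (23−20)/(20−11) = 1/3.
At ρ = 1/6: partial sum = 0.1998 < 0.3333. Cooperation not sustainable.

Yes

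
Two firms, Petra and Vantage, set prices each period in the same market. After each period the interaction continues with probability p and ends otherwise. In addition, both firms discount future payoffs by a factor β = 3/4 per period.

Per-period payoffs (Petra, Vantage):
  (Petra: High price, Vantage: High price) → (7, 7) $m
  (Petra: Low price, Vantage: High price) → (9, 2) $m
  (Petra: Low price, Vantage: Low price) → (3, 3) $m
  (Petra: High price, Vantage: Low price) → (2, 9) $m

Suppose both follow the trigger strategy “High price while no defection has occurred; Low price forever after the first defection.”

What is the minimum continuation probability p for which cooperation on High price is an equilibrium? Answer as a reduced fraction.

Expected continuation weight on next period's payoff is β·p = 3/4·p, which plays the role of the discount factor.
Cooperation requires 3/4·p ≥ (9−7)/(9−3) = 1/3, hence p ≥ 4/9.

4/9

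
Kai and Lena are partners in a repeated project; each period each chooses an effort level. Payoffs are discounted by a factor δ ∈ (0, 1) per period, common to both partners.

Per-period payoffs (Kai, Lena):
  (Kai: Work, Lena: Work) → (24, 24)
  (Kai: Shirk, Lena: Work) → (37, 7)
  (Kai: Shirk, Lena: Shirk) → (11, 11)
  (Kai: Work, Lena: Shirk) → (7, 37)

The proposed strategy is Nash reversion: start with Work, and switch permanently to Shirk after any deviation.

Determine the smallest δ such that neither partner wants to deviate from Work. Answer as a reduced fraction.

24/(1−δ) ≥ 37 + 11δ/(1−δ)
24 ≥ 37 − 26δ
δ ≥ 13/26 = 1/2.

1/2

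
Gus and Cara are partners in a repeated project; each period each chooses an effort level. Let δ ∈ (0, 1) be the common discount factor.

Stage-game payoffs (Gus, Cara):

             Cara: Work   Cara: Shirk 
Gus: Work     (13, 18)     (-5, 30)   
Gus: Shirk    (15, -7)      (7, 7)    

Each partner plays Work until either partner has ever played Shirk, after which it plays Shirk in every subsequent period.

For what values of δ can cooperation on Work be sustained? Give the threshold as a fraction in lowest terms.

For Gus: deviation gain 15−13 = 2, per-period punishment loss 13−7 = 6. IC gives δ ≥ 2/8 = 1/4.
For Cara: gain 12, loss 11 per period, so δ ≥ 12/23.
The tighter constraint is Cara's, so cooperation needs δ ≥ 12/23.

12/23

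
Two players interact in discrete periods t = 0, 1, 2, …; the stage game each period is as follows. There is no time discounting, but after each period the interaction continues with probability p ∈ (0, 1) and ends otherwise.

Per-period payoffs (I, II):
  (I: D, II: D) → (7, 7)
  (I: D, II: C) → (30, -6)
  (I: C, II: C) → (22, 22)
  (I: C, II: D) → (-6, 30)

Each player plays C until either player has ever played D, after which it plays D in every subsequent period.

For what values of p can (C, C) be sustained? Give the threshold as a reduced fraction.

With no time discounting, the continuation probability p plays the role of the discount factor.
Grim-trigger IC: 22/(1−p) ≥ 30 + 7p/(1−p) ⇒ p ≥ (30−22)/(30−7) = 8/23.

8/23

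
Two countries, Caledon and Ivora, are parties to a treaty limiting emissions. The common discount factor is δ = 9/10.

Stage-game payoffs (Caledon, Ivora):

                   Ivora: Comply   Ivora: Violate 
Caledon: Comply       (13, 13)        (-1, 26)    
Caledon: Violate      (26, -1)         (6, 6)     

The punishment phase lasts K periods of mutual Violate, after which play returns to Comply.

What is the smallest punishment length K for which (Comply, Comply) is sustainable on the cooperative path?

3

No profitable deviation requires (13−6)(δ+…+δ^K) ≥ 26−13, i.e. δ+…+δ^K ≥ 13/7 ≈ 1.8571.
With δ = 9/10, the partial sums are K=1: 0.9000, K=2: 1.7100, K=3: 2.4390.
K = 3 is the first length at which the sum reaches 1.8571.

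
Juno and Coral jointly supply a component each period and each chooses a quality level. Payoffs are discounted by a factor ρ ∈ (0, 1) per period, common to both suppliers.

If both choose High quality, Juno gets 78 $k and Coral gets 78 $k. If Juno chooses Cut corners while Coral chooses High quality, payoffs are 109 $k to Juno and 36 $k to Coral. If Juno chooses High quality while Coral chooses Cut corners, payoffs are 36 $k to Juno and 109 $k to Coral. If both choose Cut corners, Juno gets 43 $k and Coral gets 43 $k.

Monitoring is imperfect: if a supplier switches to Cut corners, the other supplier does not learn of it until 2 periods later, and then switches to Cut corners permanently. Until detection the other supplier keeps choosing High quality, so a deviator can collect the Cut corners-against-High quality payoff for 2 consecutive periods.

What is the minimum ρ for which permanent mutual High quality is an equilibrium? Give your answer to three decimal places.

0.685

A deviator earns 109 for 2 periods, then 43 forever; cooperating earns 78 forever. Multiplying the IC by (1−ρ):
78 ≥ 109(1−ρ^2) + 43ρ^2, so 66·ρ^2 ≥ 31 and ρ^2 ≥ 31/66.
ρ ≥ (31/66)^(1/2) ≈ 0.685.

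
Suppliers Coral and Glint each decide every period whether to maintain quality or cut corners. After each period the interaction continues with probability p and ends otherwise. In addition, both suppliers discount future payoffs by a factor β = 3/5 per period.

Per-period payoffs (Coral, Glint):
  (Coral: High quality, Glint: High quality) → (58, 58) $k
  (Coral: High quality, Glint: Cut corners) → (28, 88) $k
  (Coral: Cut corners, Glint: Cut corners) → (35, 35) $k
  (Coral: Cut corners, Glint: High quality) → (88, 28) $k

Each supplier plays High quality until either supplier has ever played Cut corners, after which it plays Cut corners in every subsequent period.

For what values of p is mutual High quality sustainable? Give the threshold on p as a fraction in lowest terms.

With continuation probability p and discount β, the effective per-period discount factor is βp.
Grim-trigger IC: βp ≥ (88−58)/(88−35) = 30/53.
So p ≥ (30/53)/(3/5) = 50/53.

50/53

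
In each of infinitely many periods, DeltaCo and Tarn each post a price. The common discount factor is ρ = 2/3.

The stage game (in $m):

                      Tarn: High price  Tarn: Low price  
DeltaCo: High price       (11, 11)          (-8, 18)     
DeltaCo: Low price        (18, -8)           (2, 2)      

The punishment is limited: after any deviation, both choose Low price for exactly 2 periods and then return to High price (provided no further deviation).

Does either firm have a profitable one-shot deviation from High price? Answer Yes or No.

No

Comparing payoff streams over the 3 periods until play realigns: cooperate → 11(1+ρ+…+ρ^2); deviate → 18 + 2(ρ+…+ρ^2).
Cooperation is sustained iff (11−2)(ρ+…+ρ^2) ≥ 18−11.
ρ+…+ρ^2 = 2/3·(1−(2/3)^2)/(1−2/3) = 1.1111, and (18−11)/(11−2) = 0.7778.
1.1111 ≥ 0.7778, so cooperation is sustainable.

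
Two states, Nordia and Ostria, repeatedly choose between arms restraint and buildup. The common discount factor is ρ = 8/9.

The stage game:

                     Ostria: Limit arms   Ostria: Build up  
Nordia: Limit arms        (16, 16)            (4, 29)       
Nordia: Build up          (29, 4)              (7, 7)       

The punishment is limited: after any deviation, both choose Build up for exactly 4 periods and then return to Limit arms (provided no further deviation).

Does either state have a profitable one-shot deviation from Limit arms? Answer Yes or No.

Comparing payoff streams over the 5 periods until play realigns: cooperate → 16(1+ρ+…+ρ^4); deviate → 29 + 7(ρ+…+ρ^4).
Cooperation is sustained iff (16−7)(ρ+…+ρ^4) ≥ 29−16.
ρ+…+ρ^4 = 8/9·(1−(8/9)^4)/(1−8/9) = 3.0056, and (29−16)/(16−7) = 1.4444.
3.0056 ≥ 1.4444, so cooperation is sustainable.

No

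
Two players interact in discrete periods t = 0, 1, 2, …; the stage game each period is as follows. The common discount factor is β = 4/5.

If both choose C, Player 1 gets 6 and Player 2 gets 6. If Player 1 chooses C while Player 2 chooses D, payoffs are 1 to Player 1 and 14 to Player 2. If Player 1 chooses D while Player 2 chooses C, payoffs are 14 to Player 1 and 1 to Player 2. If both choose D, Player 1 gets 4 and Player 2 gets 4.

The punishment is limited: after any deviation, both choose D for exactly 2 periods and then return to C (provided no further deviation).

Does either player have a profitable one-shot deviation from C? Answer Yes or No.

Comparing payoff streams over the 3 periods until play realigns: cooperate → 6(1+β+…+β^2); deviate → 14 + 4(β+…+β^2).
Cooperation is sustained iff (6−4)(β+…+β^2) ≥ 14−6.
β+…+β^2 = 4/5·(1−(4/5)^2)/(1−4/5) = 1.4400, and (14−6)/(6−4) = 4.0000.
1.4400 < 4.0000, so cooperation is not sustainable.

Yes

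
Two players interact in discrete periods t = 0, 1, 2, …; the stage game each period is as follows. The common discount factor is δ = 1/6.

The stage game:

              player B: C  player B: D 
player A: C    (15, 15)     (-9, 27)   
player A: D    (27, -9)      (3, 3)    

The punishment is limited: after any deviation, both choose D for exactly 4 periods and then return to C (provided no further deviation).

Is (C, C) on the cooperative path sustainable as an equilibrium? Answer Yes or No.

No

A one-shot deviation gives 27 now, then 3 for 4 periods, then back to 15.
Gain from deviating: (27−15) today; loss: (15−3) in each of the next 4 periods.
No-deviation condition: (15−3)(δ+…+δ^4) ≥ 27−15, i.e. δ+…+δ^4 ≥ 1.
At δ = 1/6: δ+…+δ^4 = 0.1998 < 1.0000.
So cooperation is not sustainable.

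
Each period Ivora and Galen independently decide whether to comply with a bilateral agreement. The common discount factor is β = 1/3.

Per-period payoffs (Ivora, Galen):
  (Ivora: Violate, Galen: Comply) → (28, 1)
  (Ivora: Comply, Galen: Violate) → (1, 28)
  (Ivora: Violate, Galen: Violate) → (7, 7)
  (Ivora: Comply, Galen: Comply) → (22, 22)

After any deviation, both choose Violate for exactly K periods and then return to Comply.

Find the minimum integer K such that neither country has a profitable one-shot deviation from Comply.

2

No profitable deviation requires (22−7)(β+…+β^K) ≥ 28−22, i.e. β+…+β^K ≥ 2/5 ≈ 0.4000.
With β = 1/3, the partial sums are K=1: 0.3333, K=2: 0.4444.
K = 2 is the first length at which the sum reaches 0.4000.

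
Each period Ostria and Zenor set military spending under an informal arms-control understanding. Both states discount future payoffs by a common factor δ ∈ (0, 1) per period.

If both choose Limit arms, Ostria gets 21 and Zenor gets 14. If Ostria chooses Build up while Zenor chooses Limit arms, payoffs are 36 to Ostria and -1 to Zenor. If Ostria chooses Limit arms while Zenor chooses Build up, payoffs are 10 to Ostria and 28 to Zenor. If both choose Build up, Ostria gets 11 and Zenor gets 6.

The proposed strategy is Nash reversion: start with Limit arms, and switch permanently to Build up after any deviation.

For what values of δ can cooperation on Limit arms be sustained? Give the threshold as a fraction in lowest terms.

7/11

For Ostria: deviation gain 36−21 = 15, per-period punishment loss 21−11 = 10. IC gives δ ≥ 15/25 = 3/5.
For Zenor: gain 14, loss 8 per period, so δ ≥ 14/22 = 7/11.
The tighter constraint is Zenor's, so cooperation needs δ ≥ 7/11.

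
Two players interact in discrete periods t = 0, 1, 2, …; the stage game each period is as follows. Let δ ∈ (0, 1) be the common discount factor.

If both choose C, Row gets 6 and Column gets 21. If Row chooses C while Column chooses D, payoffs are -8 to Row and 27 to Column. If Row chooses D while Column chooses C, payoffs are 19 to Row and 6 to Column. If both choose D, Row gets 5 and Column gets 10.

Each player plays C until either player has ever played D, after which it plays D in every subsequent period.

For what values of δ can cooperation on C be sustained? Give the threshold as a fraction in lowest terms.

13/14

For Row: deviation gain 19−6 = 13, per-period punishment loss 6−5 = 1. IC gives δ ≥ 13/14.
For Column: gain 6, loss 11 per period, so δ ≥ 6/17.
The tighter constraint is Row's, so cooperation needs δ ≥ 13/14.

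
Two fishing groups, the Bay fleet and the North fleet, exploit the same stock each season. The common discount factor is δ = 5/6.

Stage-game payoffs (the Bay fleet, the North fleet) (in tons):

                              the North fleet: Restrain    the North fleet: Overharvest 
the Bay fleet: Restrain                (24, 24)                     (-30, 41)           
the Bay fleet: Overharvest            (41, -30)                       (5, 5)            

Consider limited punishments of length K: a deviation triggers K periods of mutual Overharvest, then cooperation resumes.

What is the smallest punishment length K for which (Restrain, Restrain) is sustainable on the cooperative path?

2

No profitable deviation requires (24−5)(δ+…+δ^K) ≥ 41−24, i.e. δ+…+δ^K ≥ 17/19 ≈ 0.8947.
With δ = 5/6, the partial sums are K=1: 0.8333, K=2: 1.5278.
K = 2 is the first length at which the sum reaches 0.8947.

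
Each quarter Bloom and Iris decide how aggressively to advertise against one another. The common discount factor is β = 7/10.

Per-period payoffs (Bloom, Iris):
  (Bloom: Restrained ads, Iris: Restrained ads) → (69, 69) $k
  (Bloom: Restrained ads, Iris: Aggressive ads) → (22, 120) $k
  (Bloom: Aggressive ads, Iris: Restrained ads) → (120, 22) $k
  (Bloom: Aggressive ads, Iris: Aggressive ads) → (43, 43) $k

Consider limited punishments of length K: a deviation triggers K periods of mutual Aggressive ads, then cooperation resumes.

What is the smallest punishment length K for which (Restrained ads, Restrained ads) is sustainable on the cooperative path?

6

IC: β(1−β^K)/(1−β) ≥ (120−69)/(69−43) = 51/26.
With β = 7/10: need 1 − β^K ≥ 51/26·(1−7/10)/(7/10), i.e. β^K ≤ 0.1593.
Since (7/10)^5 = 0.1681 and (7/10)^6 = 0.1176, the smallest such K is 6.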